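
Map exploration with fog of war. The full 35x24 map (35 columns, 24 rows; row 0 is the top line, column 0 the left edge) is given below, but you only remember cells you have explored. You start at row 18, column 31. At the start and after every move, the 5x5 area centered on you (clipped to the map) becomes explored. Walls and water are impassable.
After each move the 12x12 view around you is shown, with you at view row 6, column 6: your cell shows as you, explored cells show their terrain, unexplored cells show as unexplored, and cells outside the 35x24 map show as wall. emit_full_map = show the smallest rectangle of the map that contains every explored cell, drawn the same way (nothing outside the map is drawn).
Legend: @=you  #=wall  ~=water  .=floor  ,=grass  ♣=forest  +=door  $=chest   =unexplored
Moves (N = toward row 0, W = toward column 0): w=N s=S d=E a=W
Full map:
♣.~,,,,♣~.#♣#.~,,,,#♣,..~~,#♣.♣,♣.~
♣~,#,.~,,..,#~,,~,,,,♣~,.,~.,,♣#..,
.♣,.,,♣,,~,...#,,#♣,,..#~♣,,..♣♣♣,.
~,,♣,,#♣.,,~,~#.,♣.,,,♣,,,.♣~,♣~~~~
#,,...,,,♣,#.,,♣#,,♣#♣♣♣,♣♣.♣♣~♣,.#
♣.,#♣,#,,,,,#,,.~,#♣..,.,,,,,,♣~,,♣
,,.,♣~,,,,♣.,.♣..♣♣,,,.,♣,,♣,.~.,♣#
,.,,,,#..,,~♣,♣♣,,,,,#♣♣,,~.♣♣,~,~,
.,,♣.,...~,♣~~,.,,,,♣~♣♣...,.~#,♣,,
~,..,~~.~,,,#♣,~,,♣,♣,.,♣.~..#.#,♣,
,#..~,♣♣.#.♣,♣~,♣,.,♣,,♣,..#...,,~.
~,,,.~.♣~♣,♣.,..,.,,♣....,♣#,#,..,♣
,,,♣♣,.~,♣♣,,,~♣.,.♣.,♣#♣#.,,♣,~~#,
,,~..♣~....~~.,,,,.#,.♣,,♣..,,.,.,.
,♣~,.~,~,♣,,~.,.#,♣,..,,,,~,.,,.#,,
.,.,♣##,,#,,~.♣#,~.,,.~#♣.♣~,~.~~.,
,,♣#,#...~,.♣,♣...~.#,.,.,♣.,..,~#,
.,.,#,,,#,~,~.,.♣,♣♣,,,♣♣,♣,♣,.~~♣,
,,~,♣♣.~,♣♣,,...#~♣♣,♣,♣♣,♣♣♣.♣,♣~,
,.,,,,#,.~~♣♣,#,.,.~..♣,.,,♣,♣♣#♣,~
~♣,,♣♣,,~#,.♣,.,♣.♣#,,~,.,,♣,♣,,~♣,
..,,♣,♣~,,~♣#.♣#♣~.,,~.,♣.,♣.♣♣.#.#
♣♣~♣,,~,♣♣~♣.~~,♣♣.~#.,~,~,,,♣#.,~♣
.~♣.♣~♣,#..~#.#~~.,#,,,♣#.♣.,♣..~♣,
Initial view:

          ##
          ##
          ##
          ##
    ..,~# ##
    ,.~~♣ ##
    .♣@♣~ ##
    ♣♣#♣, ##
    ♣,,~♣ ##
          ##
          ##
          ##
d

         ###
         ###
         ###
         ###
   ..,~#,###
   ,.~~♣,###
   .♣,@~,###
   ♣♣#♣,~###
   ♣,,~♣,###
         ###
         ###
         ###

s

         ###
         ###
         ###
   ..,~#,###
   ,.~~♣,###
   .♣,♣~,###
   ♣♣#@,~###
   ♣,,~♣,###
    ♣.#.####
         ###
         ###
############

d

        ####
        ####
        ####
  ..,~#,####
  ,.~~♣,####
  .♣,♣~,####
  ♣♣#♣@~####
  ♣,,~♣,####
   ♣.#.#####
        ####
        ####
############

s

        ####
        ####
  ..,~#,####
  ,.~~♣,####
  .♣,♣~,####
  ♣♣#♣,~####
  ♣,,~@,####
   ♣.#.#####
    .,~♣####
        ####
############
############

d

       #####
       #####
 ..,~#,#####
 ,.~~♣,#####
 .♣,♣~,#####
 ♣♣#♣,~#####
 ♣,,~♣@#####
  ♣.#.######
   .,~♣#####
       #####
############
############

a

        ####
        ####
  ..,~#,####
  ,.~~♣,####
  .♣,♣~,####
  ♣♣#♣,~####
  ♣,,~@,####
   ♣.#.#####
    .,~♣####
        ####
############
############

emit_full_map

..,~#,
,.~~♣,
.♣,♣~,
♣♣#♣,~
♣,,~@,
 ♣.#.#
  .,~♣

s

        ####
  ..,~#,####
  ,.~~♣,####
  .♣,♣~,####
  ♣♣#♣,~####
  ♣,,~♣,####
   ♣.#@#####
    .,~♣####
    .~♣,####
############
############
############

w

        ####
        ####
  ..,~#,####
  ,.~~♣,####
  .♣,♣~,####
  ♣♣#♣,~####
  ♣,,~@,####
   ♣.#.#####
    .,~♣####
    .~♣,####
############
############

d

       #####
       #####
 ..,~#,#####
 ,.~~♣,#####
 .♣,♣~,#####
 ♣♣#♣,~#####
 ♣,,~♣@#####
  ♣.#.######
   .,~♣#####
   .~♣,#####
############
############

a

        ####
        ####
  ..,~#,####
  ,.~~♣,####
  .♣,♣~,####
  ♣♣#♣,~####
  ♣,,~@,####
   ♣.#.#####
    .,~♣####
    .~♣,####
############
############

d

       #####
       #####
 ..,~#,#####
 ,.~~♣,#####
 .♣,♣~,#####
 ♣♣#♣,~#####
 ♣,,~♣@#####
  ♣.#.######
   .,~♣#####
   .~♣,#####
############
############


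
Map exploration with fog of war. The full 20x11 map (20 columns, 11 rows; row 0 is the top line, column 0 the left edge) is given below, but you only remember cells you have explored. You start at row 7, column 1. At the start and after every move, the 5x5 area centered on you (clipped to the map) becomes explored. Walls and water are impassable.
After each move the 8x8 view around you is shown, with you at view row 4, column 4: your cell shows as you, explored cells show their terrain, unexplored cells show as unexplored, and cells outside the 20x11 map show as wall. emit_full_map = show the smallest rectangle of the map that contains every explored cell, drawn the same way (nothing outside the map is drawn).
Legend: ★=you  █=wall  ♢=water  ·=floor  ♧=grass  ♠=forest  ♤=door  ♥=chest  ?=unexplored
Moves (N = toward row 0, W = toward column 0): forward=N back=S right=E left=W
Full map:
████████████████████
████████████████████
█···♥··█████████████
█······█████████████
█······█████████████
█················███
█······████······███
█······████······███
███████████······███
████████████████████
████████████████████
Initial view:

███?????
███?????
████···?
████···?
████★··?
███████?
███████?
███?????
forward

███?????
███?????
████···?
████···?
████★··?
████···?
███████?
███████?

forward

███?????
███?????
████···?
████···?
████★··?
████···?
████···?
███████?

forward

███?????
███?????
████···?
████···?
████★··?
████···?
████···?
████···?

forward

████████
███?????
███████?
████···?
████★··?
████···?
████···?
████···?

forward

████████
████████
███████?
███████?
████★··?
████···?
████···?
████···?

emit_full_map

████
████
█★··
█···
█···
█···
█···
█···
████
████

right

████████
████████
███████?
███████?
███·★·♥?
███····?
███····?
███···??

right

████████
████████
███████?
███████?
██··★♥·?
██·····?
██·····?
██···???

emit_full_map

██████
██████
█··★♥·
█·····
█·····
█···??
█···??
█···??
████??
████??


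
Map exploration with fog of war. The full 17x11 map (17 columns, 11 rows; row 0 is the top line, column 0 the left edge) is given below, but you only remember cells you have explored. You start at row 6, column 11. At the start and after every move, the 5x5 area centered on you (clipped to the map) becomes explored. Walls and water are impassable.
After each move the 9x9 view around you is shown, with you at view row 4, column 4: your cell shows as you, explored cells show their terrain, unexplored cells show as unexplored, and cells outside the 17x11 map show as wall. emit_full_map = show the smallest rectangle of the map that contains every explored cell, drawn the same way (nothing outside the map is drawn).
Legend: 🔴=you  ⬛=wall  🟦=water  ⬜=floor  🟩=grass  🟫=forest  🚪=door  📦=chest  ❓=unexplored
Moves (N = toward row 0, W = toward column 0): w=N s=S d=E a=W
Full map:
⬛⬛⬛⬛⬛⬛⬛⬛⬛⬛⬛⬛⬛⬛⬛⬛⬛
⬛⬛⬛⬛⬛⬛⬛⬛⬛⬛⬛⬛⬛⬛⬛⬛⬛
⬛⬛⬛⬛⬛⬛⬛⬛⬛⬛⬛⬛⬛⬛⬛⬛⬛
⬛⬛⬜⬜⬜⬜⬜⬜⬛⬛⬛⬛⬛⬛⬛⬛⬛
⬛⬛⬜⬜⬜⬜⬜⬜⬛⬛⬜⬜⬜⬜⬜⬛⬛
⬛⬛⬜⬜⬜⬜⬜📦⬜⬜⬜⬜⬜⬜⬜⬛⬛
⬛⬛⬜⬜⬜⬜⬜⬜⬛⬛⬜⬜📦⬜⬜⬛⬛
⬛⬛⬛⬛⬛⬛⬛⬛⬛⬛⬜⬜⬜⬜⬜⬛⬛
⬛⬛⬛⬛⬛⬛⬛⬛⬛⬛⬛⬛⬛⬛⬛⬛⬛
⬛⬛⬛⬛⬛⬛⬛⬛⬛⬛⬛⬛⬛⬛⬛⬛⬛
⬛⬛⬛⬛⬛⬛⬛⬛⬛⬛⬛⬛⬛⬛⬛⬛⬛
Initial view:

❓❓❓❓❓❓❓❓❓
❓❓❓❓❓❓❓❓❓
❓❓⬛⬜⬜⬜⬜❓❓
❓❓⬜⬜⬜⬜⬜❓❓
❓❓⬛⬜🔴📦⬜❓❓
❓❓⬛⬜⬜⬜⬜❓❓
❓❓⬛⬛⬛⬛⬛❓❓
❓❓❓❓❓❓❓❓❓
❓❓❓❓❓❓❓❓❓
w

❓❓❓❓❓❓❓❓❓
❓❓❓❓❓❓❓❓❓
❓❓⬛⬛⬛⬛⬛❓❓
❓❓⬛⬜⬜⬜⬜❓❓
❓❓⬜⬜🔴⬜⬜❓❓
❓❓⬛⬜⬜📦⬜❓❓
❓❓⬛⬜⬜⬜⬜❓❓
❓❓⬛⬛⬛⬛⬛❓❓
❓❓❓❓❓❓❓❓❓

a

❓❓❓❓❓❓❓❓❓
❓❓❓❓❓❓❓❓❓
❓❓⬛⬛⬛⬛⬛⬛❓
❓❓⬛⬛⬜⬜⬜⬜❓
❓❓⬜⬜🔴⬜⬜⬜❓
❓❓⬛⬛⬜⬜📦⬜❓
❓❓⬛⬛⬜⬜⬜⬜❓
❓❓❓⬛⬛⬛⬛⬛❓
❓❓❓❓❓❓❓❓❓

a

❓❓❓❓❓❓❓❓❓
❓❓❓❓❓❓❓❓❓
❓❓⬜⬛⬛⬛⬛⬛⬛
❓❓⬜⬛⬛⬜⬜⬜⬜
❓❓📦⬜🔴⬜⬜⬜⬜
❓❓⬜⬛⬛⬜⬜📦⬜
❓❓⬛⬛⬛⬜⬜⬜⬜
❓❓❓❓⬛⬛⬛⬛⬛
❓❓❓❓❓❓❓❓❓

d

❓❓❓❓❓❓❓❓❓
❓❓❓❓❓❓❓❓❓
❓⬜⬛⬛⬛⬛⬛⬛❓
❓⬜⬛⬛⬜⬜⬜⬜❓
❓📦⬜⬜🔴⬜⬜⬜❓
❓⬜⬛⬛⬜⬜📦⬜❓
❓⬛⬛⬛⬜⬜⬜⬜❓
❓❓❓⬛⬛⬛⬛⬛❓
❓❓❓❓❓❓❓❓❓

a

❓❓❓❓❓❓❓❓❓
❓❓❓❓❓❓❓❓❓
❓❓⬜⬛⬛⬛⬛⬛⬛
❓❓⬜⬛⬛⬜⬜⬜⬜
❓❓📦⬜🔴⬜⬜⬜⬜
❓❓⬜⬛⬛⬜⬜📦⬜
❓❓⬛⬛⬛⬜⬜⬜⬜
❓❓❓❓⬛⬛⬛⬛⬛
❓❓❓❓❓❓❓❓❓

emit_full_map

⬜⬛⬛⬛⬛⬛⬛
⬜⬛⬛⬜⬜⬜⬜
📦⬜🔴⬜⬜⬜⬜
⬜⬛⬛⬜⬜📦⬜
⬛⬛⬛⬜⬜⬜⬜
❓❓⬛⬛⬛⬛⬛

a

❓❓❓❓❓❓❓❓❓
❓❓❓❓❓❓❓❓❓
❓❓⬜⬜⬛⬛⬛⬛⬛
❓❓⬜⬜⬛⬛⬜⬜⬜
❓❓⬜📦🔴⬜⬜⬜⬜
❓❓⬜⬜⬛⬛⬜⬜📦
❓❓⬛⬛⬛⬛⬜⬜⬜
❓❓❓❓❓⬛⬛⬛⬛
❓❓❓❓❓❓❓❓❓

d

❓❓❓❓❓❓❓❓❓
❓❓❓❓❓❓❓❓❓
❓⬜⬜⬛⬛⬛⬛⬛⬛
❓⬜⬜⬛⬛⬜⬜⬜⬜
❓⬜📦⬜🔴⬜⬜⬜⬜
❓⬜⬜⬛⬛⬜⬜📦⬜
❓⬛⬛⬛⬛⬜⬜⬜⬜
❓❓❓❓⬛⬛⬛⬛⬛
❓❓❓❓❓❓❓❓❓

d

❓❓❓❓❓❓❓❓❓
❓❓❓❓❓❓❓❓❓
⬜⬜⬛⬛⬛⬛⬛⬛❓
⬜⬜⬛⬛⬜⬜⬜⬜❓
⬜📦⬜⬜🔴⬜⬜⬜❓
⬜⬜⬛⬛⬜⬜📦⬜❓
⬛⬛⬛⬛⬜⬜⬜⬜❓
❓❓❓⬛⬛⬛⬛⬛❓
❓❓❓❓❓❓❓❓❓

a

❓❓❓❓❓❓❓❓❓
❓❓❓❓❓❓❓❓❓
❓⬜⬜⬛⬛⬛⬛⬛⬛
❓⬜⬜⬛⬛⬜⬜⬜⬜
❓⬜📦⬜🔴⬜⬜⬜⬜
❓⬜⬜⬛⬛⬜⬜📦⬜
❓⬛⬛⬛⬛⬜⬜⬜⬜
❓❓❓❓⬛⬛⬛⬛⬛
❓❓❓❓❓❓❓❓❓

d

❓❓❓❓❓❓❓❓❓
❓❓❓❓❓❓❓❓❓
⬜⬜⬛⬛⬛⬛⬛⬛❓
⬜⬜⬛⬛⬜⬜⬜⬜❓
⬜📦⬜⬜🔴⬜⬜⬜❓
⬜⬜⬛⬛⬜⬜📦⬜❓
⬛⬛⬛⬛⬜⬜⬜⬜❓
❓❓❓⬛⬛⬛⬛⬛❓
❓❓❓❓❓❓❓❓❓

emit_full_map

⬜⬜⬛⬛⬛⬛⬛⬛
⬜⬜⬛⬛⬜⬜⬜⬜
⬜📦⬜⬜🔴⬜⬜⬜
⬜⬜⬛⬛⬜⬜📦⬜
⬛⬛⬛⬛⬜⬜⬜⬜
❓❓❓⬛⬛⬛⬛⬛


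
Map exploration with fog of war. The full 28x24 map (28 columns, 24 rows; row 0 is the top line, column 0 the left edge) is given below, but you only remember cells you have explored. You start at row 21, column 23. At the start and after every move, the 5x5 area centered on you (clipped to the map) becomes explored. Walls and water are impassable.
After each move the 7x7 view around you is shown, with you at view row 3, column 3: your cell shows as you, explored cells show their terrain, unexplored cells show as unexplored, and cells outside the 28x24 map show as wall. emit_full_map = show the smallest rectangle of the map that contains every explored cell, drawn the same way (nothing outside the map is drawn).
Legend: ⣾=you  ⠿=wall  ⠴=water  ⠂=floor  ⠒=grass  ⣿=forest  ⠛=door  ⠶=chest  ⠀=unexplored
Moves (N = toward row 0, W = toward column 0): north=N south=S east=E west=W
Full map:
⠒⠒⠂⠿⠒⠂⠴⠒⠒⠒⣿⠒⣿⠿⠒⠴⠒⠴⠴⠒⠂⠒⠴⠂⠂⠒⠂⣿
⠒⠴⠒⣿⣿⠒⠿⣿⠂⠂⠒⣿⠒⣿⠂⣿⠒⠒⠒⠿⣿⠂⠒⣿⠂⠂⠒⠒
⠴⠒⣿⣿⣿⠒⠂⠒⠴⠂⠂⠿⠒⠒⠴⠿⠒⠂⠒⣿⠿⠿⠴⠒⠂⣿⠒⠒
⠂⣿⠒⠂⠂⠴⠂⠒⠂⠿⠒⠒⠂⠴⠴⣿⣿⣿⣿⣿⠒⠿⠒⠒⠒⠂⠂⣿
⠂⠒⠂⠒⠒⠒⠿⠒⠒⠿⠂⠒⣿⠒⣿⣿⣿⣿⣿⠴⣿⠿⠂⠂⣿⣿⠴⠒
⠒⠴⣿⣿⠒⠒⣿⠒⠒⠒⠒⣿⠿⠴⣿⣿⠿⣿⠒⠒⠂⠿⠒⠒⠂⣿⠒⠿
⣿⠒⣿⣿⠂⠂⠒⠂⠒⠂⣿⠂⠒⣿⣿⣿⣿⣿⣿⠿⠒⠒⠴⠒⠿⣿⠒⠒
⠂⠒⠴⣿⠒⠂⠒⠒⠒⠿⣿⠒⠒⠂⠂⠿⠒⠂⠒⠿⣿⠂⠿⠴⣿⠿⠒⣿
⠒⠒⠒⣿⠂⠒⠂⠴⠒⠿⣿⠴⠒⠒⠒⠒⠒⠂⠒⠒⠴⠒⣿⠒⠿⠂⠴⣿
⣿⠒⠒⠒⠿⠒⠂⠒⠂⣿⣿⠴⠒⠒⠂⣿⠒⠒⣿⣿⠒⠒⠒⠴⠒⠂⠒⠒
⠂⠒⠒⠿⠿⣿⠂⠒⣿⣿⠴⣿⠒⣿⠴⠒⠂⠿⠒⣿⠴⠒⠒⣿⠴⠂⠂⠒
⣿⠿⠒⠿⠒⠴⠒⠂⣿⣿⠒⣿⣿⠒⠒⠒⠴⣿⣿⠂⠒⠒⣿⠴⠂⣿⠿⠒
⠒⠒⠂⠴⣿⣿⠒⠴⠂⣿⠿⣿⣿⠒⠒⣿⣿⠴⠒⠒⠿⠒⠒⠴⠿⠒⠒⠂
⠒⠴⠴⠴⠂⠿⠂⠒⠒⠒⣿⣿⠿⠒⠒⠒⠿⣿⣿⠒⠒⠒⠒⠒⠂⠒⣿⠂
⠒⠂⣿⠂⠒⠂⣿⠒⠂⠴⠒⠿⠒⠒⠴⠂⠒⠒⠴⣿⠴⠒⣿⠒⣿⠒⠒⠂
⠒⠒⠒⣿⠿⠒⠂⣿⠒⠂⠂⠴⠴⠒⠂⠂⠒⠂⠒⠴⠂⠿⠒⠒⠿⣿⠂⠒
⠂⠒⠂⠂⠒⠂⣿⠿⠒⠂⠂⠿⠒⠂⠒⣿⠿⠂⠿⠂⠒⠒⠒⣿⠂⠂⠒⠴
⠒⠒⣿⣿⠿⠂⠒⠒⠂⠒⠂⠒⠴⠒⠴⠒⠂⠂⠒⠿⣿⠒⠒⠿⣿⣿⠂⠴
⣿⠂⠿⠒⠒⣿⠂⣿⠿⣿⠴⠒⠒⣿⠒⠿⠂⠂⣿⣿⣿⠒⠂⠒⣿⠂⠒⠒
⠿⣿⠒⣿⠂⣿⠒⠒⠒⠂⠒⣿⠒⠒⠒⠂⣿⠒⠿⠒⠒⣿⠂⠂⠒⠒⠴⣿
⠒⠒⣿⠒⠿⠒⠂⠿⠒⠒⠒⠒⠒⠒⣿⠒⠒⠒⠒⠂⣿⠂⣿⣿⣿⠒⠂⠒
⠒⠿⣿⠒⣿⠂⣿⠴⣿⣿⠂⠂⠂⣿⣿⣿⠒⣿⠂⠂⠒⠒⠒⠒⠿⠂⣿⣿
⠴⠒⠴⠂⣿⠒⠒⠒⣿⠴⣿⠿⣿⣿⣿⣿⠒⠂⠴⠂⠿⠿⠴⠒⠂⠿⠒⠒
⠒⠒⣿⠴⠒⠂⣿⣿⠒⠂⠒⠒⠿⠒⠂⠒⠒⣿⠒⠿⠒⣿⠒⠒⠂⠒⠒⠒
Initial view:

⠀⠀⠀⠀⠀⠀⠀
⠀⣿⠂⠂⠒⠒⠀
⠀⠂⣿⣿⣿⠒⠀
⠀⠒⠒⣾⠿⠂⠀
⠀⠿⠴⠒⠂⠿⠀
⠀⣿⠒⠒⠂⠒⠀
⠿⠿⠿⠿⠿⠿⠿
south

⠀⣿⠂⠂⠒⠒⠀
⠀⠂⣿⣿⣿⠒⠀
⠀⠒⠒⠒⠿⠂⠀
⠀⠿⠴⣾⠂⠿⠀
⠀⣿⠒⠒⠂⠒⠀
⠿⠿⠿⠿⠿⠿⠿
⠿⠿⠿⠿⠿⠿⠿

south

⠀⠂⣿⣿⣿⠒⠀
⠀⠒⠒⠒⠿⠂⠀
⠀⠿⠴⠒⠂⠿⠀
⠀⣿⠒⣾⠂⠒⠀
⠿⠿⠿⠿⠿⠿⠿
⠿⠿⠿⠿⠿⠿⠿
⠿⠿⠿⠿⠿⠿⠿

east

⠂⣿⣿⣿⠒⠀⠀
⠒⠒⠒⠿⠂⣿⠀
⠿⠴⠒⠂⠿⠒⠀
⣿⠒⠒⣾⠒⠒⠀
⠿⠿⠿⠿⠿⠿⠿
⠿⠿⠿⠿⠿⠿⠿
⠿⠿⠿⠿⠿⠿⠿

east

⣿⣿⣿⠒⠀⠀⠿
⠒⠒⠿⠂⣿⣿⠿
⠴⠒⠂⠿⠒⠒⠿
⠒⠒⠂⣾⠒⠒⠿
⠿⠿⠿⠿⠿⠿⠿
⠿⠿⠿⠿⠿⠿⠿
⠿⠿⠿⠿⠿⠿⠿

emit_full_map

⣿⠂⠂⠒⠒⠀⠀
⠂⣿⣿⣿⠒⠀⠀
⠒⠒⠒⠿⠂⣿⣿
⠿⠴⠒⠂⠿⠒⠒
⣿⠒⠒⠂⣾⠒⠒

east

⣿⣿⠒⠀⠀⠿⠿
⠒⠿⠂⣿⣿⠿⠿
⠒⠂⠿⠒⠒⠿⠿
⠒⠂⠒⣾⠒⠿⠿
⠿⠿⠿⠿⠿⠿⠿
⠿⠿⠿⠿⠿⠿⠿
⠿⠿⠿⠿⠿⠿⠿

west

⣿⣿⣿⠒⠀⠀⠿
⠒⠒⠿⠂⣿⣿⠿
⠴⠒⠂⠿⠒⠒⠿
⠒⠒⠂⣾⠒⠒⠿
⠿⠿⠿⠿⠿⠿⠿
⠿⠿⠿⠿⠿⠿⠿
⠿⠿⠿⠿⠿⠿⠿

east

⣿⣿⠒⠀⠀⠿⠿
⠒⠿⠂⣿⣿⠿⠿
⠒⠂⠿⠒⠒⠿⠿
⠒⠂⠒⣾⠒⠿⠿
⠿⠿⠿⠿⠿⠿⠿
⠿⠿⠿⠿⠿⠿⠿
⠿⠿⠿⠿⠿⠿⠿

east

⣿⠒⠀⠀⠿⠿⠿
⠿⠂⣿⣿⠿⠿⠿
⠂⠿⠒⠒⠿⠿⠿
⠂⠒⠒⣾⠿⠿⠿
⠿⠿⠿⠿⠿⠿⠿
⠿⠿⠿⠿⠿⠿⠿
⠿⠿⠿⠿⠿⠿⠿

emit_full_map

⣿⠂⠂⠒⠒⠀⠀
⠂⣿⣿⣿⠒⠀⠀
⠒⠒⠒⠿⠂⣿⣿
⠿⠴⠒⠂⠿⠒⠒
⣿⠒⠒⠂⠒⠒⣾

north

⠒⠒⠀⠀⠿⠿⠿
⣿⠒⠂⠒⠿⠿⠿
⠿⠂⣿⣿⠿⠿⠿
⠂⠿⠒⣾⠿⠿⠿
⠂⠒⠒⠒⠿⠿⠿
⠿⠿⠿⠿⠿⠿⠿
⠿⠿⠿⠿⠿⠿⠿

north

⠀⠀⠀⠀⠿⠿⠿
⠒⠒⠴⣿⠿⠿⠿
⣿⠒⠂⠒⠿⠿⠿
⠿⠂⣿⣾⠿⠿⠿
⠂⠿⠒⠒⠿⠿⠿
⠂⠒⠒⠒⠿⠿⠿
⠿⠿⠿⠿⠿⠿⠿

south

⠒⠒⠴⣿⠿⠿⠿
⣿⠒⠂⠒⠿⠿⠿
⠿⠂⣿⣿⠿⠿⠿
⠂⠿⠒⣾⠿⠿⠿
⠂⠒⠒⠒⠿⠿⠿
⠿⠿⠿⠿⠿⠿⠿
⠿⠿⠿⠿⠿⠿⠿

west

⠂⠒⠒⠴⣿⠿⠿
⣿⣿⠒⠂⠒⠿⠿
⠒⠿⠂⣿⣿⠿⠿
⠒⠂⠿⣾⠒⠿⠿
⠒⠂⠒⠒⠒⠿⠿
⠿⠿⠿⠿⠿⠿⠿
⠿⠿⠿⠿⠿⠿⠿

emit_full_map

⣿⠂⠂⠒⠒⠴⣿
⠂⣿⣿⣿⠒⠂⠒
⠒⠒⠒⠿⠂⣿⣿
⠿⠴⠒⠂⠿⣾⠒
⣿⠒⠒⠂⠒⠒⠒

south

⣿⣿⠒⠂⠒⠿⠿
⠒⠿⠂⣿⣿⠿⠿
⠒⠂⠿⠒⠒⠿⠿
⠒⠂⠒⣾⠒⠿⠿
⠿⠿⠿⠿⠿⠿⠿
⠿⠿⠿⠿⠿⠿⠿
⠿⠿⠿⠿⠿⠿⠿

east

⣿⠒⠂⠒⠿⠿⠿
⠿⠂⣿⣿⠿⠿⠿
⠂⠿⠒⠒⠿⠿⠿
⠂⠒⠒⣾⠿⠿⠿
⠿⠿⠿⠿⠿⠿⠿
⠿⠿⠿⠿⠿⠿⠿
⠿⠿⠿⠿⠿⠿⠿

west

⣿⣿⠒⠂⠒⠿⠿
⠒⠿⠂⣿⣿⠿⠿
⠒⠂⠿⠒⠒⠿⠿
⠒⠂⠒⣾⠒⠿⠿
⠿⠿⠿⠿⠿⠿⠿
⠿⠿⠿⠿⠿⠿⠿
⠿⠿⠿⠿⠿⠿⠿

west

⣿⣿⣿⠒⠂⠒⠿
⠒⠒⠿⠂⣿⣿⠿
⠴⠒⠂⠿⠒⠒⠿
⠒⠒⠂⣾⠒⠒⠿
⠿⠿⠿⠿⠿⠿⠿
⠿⠿⠿⠿⠿⠿⠿
⠿⠿⠿⠿⠿⠿⠿


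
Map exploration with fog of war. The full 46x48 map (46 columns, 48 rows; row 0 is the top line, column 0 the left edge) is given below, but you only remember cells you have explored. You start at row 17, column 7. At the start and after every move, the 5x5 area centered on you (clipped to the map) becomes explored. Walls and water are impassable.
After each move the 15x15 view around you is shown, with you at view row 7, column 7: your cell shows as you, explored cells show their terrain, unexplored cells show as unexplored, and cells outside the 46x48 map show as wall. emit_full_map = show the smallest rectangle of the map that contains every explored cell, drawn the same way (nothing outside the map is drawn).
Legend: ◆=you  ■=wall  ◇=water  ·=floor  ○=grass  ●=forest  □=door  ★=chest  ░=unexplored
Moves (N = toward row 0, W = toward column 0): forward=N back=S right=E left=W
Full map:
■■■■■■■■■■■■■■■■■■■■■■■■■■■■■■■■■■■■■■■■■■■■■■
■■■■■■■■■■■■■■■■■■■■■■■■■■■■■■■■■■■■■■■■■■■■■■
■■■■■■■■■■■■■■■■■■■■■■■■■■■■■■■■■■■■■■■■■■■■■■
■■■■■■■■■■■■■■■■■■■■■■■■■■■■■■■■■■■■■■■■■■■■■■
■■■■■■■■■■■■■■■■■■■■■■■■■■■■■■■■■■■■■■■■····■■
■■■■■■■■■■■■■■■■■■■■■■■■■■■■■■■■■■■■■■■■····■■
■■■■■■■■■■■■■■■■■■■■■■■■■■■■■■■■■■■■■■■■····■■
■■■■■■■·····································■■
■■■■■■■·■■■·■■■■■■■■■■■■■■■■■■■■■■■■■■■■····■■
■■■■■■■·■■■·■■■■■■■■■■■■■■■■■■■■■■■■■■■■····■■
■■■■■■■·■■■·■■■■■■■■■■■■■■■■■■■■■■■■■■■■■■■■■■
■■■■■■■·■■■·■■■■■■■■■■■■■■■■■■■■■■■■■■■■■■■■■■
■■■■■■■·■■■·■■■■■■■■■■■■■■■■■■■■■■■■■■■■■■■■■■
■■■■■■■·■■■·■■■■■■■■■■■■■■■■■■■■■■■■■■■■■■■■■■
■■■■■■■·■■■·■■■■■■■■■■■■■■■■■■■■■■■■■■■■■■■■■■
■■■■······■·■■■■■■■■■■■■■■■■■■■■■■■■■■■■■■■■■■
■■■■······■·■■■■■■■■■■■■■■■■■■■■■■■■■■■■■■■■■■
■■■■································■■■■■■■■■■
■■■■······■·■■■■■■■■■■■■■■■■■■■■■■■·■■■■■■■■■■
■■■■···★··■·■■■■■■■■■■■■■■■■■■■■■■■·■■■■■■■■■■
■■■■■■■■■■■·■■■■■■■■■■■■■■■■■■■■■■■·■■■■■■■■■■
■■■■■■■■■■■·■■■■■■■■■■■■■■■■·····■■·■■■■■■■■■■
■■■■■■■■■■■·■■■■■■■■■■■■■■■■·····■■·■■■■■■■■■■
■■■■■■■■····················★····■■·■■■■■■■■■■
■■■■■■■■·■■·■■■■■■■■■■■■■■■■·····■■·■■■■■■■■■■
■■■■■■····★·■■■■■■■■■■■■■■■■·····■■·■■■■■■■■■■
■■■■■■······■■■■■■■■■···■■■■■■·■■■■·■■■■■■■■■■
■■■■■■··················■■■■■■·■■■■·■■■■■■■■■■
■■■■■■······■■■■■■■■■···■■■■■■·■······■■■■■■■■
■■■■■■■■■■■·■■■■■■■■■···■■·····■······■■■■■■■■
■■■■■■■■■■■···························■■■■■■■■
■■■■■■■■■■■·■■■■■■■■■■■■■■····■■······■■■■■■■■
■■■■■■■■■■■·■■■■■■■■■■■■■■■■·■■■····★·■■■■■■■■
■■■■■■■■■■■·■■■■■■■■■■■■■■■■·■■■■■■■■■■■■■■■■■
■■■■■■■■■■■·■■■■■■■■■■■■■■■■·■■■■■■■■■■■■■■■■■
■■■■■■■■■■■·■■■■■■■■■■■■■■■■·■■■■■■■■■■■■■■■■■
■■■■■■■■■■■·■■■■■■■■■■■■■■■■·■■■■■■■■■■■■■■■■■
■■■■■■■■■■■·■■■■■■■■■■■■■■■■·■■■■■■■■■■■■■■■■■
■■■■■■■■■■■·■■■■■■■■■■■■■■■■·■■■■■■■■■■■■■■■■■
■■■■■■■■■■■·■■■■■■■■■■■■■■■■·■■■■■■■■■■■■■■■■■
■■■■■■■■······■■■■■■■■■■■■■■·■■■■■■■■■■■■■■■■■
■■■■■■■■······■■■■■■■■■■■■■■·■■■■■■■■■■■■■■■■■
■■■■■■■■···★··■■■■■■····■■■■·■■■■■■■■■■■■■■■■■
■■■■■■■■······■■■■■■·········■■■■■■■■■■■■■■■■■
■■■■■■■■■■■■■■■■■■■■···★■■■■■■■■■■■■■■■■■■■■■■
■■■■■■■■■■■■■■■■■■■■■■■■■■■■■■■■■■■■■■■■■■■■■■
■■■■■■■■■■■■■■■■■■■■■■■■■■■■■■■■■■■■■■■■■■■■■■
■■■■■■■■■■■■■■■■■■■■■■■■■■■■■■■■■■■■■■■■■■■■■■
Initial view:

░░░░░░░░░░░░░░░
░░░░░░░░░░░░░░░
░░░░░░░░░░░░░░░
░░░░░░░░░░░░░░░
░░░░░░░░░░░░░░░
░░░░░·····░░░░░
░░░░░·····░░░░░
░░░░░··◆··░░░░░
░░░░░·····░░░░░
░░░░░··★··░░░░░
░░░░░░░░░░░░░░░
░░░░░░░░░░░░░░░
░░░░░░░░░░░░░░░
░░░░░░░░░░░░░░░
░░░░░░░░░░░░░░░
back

░░░░░░░░░░░░░░░
░░░░░░░░░░░░░░░
░░░░░░░░░░░░░░░
░░░░░░░░░░░░░░░
░░░░░·····░░░░░
░░░░░·····░░░░░
░░░░░·····░░░░░
░░░░░··◆··░░░░░
░░░░░··★··░░░░░
░░░░░■■■■■░░░░░
░░░░░░░░░░░░░░░
░░░░░░░░░░░░░░░
░░░░░░░░░░░░░░░
░░░░░░░░░░░░░░░
░░░░░░░░░░░░░░░

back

░░░░░░░░░░░░░░░
░░░░░░░░░░░░░░░
░░░░░░░░░░░░░░░
░░░░░·····░░░░░
░░░░░·····░░░░░
░░░░░·····░░░░░
░░░░░·····░░░░░
░░░░░··◆··░░░░░
░░░░░■■■■■░░░░░
░░░░░■■■■■░░░░░
░░░░░░░░░░░░░░░
░░░░░░░░░░░░░░░
░░░░░░░░░░░░░░░
░░░░░░░░░░░░░░░
░░░░░░░░░░░░░░░

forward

░░░░░░░░░░░░░░░
░░░░░░░░░░░░░░░
░░░░░░░░░░░░░░░
░░░░░░░░░░░░░░░
░░░░░·····░░░░░
░░░░░·····░░░░░
░░░░░·····░░░░░
░░░░░··◆··░░░░░
░░░░░··★··░░░░░
░░░░░■■■■■░░░░░
░░░░░■■■■■░░░░░
░░░░░░░░░░░░░░░
░░░░░░░░░░░░░░░
░░░░░░░░░░░░░░░
░░░░░░░░░░░░░░░

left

■░░░░░░░░░░░░░░
■░░░░░░░░░░░░░░
■░░░░░░░░░░░░░░
■░░░░░░░░░░░░░░
■░░░░░·····░░░░
■░░░░······░░░░
■░░░░······░░░░
■░░░░··◆···░░░░
■░░░░···★··░░░░
■░░░░■■■■■■░░░░
■░░░░░■■■■■░░░░
■░░░░░░░░░░░░░░
■░░░░░░░░░░░░░░
■░░░░░░░░░░░░░░
■░░░░░░░░░░░░░░

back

■░░░░░░░░░░░░░░
■░░░░░░░░░░░░░░
■░░░░░░░░░░░░░░
■░░░░░·····░░░░
■░░░░······░░░░
■░░░░······░░░░
■░░░░······░░░░
■░░░░··◆★··░░░░
■░░░░■■■■■■░░░░
■░░░░■■■■■■░░░░
■░░░░░░░░░░░░░░
■░░░░░░░░░░░░░░
■░░░░░░░░░░░░░░
■░░░░░░░░░░░░░░
■░░░░░░░░░░░░░░

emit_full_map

░·····
······
······
······
··◆★··
■■■■■■
■■■■■■

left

■■░░░░░░░░░░░░░
■■░░░░░░░░░░░░░
■■░░░░░░░░░░░░░
■■░░░░░·····░░░
■■░░░░······░░░
■■░░░■······░░░
■■░░░■······░░░
■■░░░■·◆·★··░░░
■■░░░■■■■■■■░░░
■■░░░■■■■■■■░░░
■■░░░░░░░░░░░░░
■■░░░░░░░░░░░░░
■■░░░░░░░░░░░░░
■■░░░░░░░░░░░░░
■■░░░░░░░░░░░░░

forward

■■░░░░░░░░░░░░░
■■░░░░░░░░░░░░░
■■░░░░░░░░░░░░░
■■░░░░░░░░░░░░░
■■░░░░░·····░░░
■■░░░■······░░░
■■░░░■······░░░
■■░░░■·◆····░░░
■■░░░■···★··░░░
■■░░░■■■■■■■░░░
■■░░░■■■■■■■░░░
■■░░░░░░░░░░░░░
■■░░░░░░░░░░░░░
■■░░░░░░░░░░░░░
■■░░░░░░░░░░░░░

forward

■■░░░░░░░░░░░░░
■■░░░░░░░░░░░░░
■■░░░░░░░░░░░░░
■■░░░░░░░░░░░░░
■■░░░░░░░░░░░░░
■■░░░■······░░░
■■░░░■······░░░
■■░░░■·◆····░░░
■■░░░■······░░░
■■░░░■···★··░░░
■■░░░■■■■■■■░░░
■■░░░■■■■■■■░░░
■■░░░░░░░░░░░░░
■■░░░░░░░░░░░░░
■■░░░░░░░░░░░░░

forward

■■░░░░░░░░░░░░░
■■░░░░░░░░░░░░░
■■░░░░░░░░░░░░░
■■░░░░░░░░░░░░░
■■░░░░░░░░░░░░░
■■░░░■■■■·░░░░░
■■░░░■······░░░
■■░░░■·◆····░░░
■■░░░■······░░░
■■░░░■······░░░
■■░░░■···★··░░░
■■░░░■■■■■■■░░░
■■░░░■■■■■■■░░░
■■░░░░░░░░░░░░░
■■░░░░░░░░░░░░░

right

■░░░░░░░░░░░░░░
■░░░░░░░░░░░░░░
■░░░░░░░░░░░░░░
■░░░░░░░░░░░░░░
■░░░░░░░░░░░░░░
■░░░■■■■·■░░░░░
■░░░■······░░░░
■░░░■··◆···░░░░
■░░░■······░░░░
■░░░■······░░░░
■░░░■···★··░░░░
■░░░■■■■■■■░░░░
■░░░■■■■■■■░░░░
■░░░░░░░░░░░░░░
■░░░░░░░░░░░░░░

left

■■░░░░░░░░░░░░░
■■░░░░░░░░░░░░░
■■░░░░░░░░░░░░░
■■░░░░░░░░░░░░░
■■░░░░░░░░░░░░░
■■░░░■■■■·■░░░░
■■░░░■······░░░
■■░░░■·◆····░░░
■■░░░■······░░░
■■░░░■······░░░
■■░░░■···★··░░░
■■░░░■■■■■■■░░░
■■░░░■■■■■■■░░░
■■░░░░░░░░░░░░░
■■░░░░░░░░░░░░░

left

■■■░░░░░░░░░░░░
■■■░░░░░░░░░░░░
■■■░░░░░░░░░░░░
■■■░░░░░░░░░░░░
■■■░░░░░░░░░░░░
■■■░░■■■■■·■░░░
■■■░░■■······░░
■■■░░■■◆·····░░
■■■░░■■······░░
■■■░░■■······░░
■■■░░░■···★··░░
■■■░░░■■■■■■■░░
■■■░░░■■■■■■■░░
■■■░░░░░░░░░░░░
■■■░░░░░░░░░░░░

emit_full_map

■■■■■·■░
■■······
■■◆·····
■■······
■■······
░■···★··
░■■■■■■■
░■■■■■■■


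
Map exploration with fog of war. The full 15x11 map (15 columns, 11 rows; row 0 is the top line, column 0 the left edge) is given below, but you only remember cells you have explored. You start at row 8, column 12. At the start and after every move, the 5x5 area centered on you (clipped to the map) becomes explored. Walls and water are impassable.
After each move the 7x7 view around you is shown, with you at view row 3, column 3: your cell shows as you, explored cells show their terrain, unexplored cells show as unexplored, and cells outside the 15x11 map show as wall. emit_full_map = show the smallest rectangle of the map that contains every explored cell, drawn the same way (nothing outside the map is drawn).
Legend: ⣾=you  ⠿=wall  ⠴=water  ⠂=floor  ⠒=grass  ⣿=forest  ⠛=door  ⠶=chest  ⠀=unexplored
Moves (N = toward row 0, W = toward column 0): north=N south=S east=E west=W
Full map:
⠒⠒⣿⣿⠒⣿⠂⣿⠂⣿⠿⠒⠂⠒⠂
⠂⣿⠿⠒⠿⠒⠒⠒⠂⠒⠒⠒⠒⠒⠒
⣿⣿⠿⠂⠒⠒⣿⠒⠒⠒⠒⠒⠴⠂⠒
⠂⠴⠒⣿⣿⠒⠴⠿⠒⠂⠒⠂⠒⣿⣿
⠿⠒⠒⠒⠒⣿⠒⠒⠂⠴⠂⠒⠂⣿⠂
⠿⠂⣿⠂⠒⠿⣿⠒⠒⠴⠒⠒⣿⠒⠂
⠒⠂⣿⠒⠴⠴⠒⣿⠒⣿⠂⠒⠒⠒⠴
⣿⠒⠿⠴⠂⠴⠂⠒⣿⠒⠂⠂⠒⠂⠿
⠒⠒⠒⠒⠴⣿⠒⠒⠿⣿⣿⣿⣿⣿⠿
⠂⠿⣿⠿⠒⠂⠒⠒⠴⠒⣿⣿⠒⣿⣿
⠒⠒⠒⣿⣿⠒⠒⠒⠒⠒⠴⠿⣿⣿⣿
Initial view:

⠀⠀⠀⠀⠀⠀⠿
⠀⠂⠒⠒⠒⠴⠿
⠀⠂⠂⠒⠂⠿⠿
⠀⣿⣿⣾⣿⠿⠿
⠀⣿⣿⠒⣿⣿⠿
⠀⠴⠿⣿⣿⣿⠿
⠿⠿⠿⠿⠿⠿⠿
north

⠀⠀⠀⠀⠀⠀⠿
⠀⠒⠒⣿⠒⠂⠿
⠀⠂⠒⠒⠒⠴⠿
⠀⠂⠂⣾⠂⠿⠿
⠀⣿⣿⣿⣿⠿⠿
⠀⣿⣿⠒⣿⣿⠿
⠀⠴⠿⣿⣿⣿⠿

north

⠀⠀⠀⠀⠀⠀⠿
⠀⠂⠒⠂⣿⠂⠿
⠀⠒⠒⣿⠒⠂⠿
⠀⠂⠒⣾⠒⠴⠿
⠀⠂⠂⠒⠂⠿⠿
⠀⣿⣿⣿⣿⠿⠿
⠀⣿⣿⠒⣿⣿⠿

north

⠀⠀⠀⠀⠀⠀⠿
⠀⠒⠂⠒⣿⣿⠿
⠀⠂⠒⠂⣿⠂⠿
⠀⠒⠒⣾⠒⠂⠿
⠀⠂⠒⠒⠒⠴⠿
⠀⠂⠂⠒⠂⠿⠿
⠀⣿⣿⣿⣿⠿⠿

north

⠀⠀⠀⠀⠀⠀⠿
⠀⠒⠒⠴⠂⠒⠿
⠀⠒⠂⠒⣿⣿⠿
⠀⠂⠒⣾⣿⠂⠿
⠀⠒⠒⣿⠒⠂⠿
⠀⠂⠒⠒⠒⠴⠿
⠀⠂⠂⠒⠂⠿⠿

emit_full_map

⠒⠒⠴⠂⠒
⠒⠂⠒⣿⣿
⠂⠒⣾⣿⠂
⠒⠒⣿⠒⠂
⠂⠒⠒⠒⠴
⠂⠂⠒⠂⠿
⣿⣿⣿⣿⠿
⣿⣿⠒⣿⣿
⠴⠿⣿⣿⣿

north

⠀⠀⠀⠀⠀⠀⠿
⠀⠒⠒⠒⠒⠒⠿
⠀⠒⠒⠴⠂⠒⠿
⠀⠒⠂⣾⣿⣿⠿
⠀⠂⠒⠂⣿⠂⠿
⠀⠒⠒⣿⠒⠂⠿
⠀⠂⠒⠒⠒⠴⠿

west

⠀⠀⠀⠀⠀⠀⠀
⠀⠒⠒⠒⠒⠒⠒
⠀⠒⠒⠒⠴⠂⠒
⠀⠂⠒⣾⠒⣿⣿
⠀⠴⠂⠒⠂⣿⠂
⠀⠴⠒⠒⣿⠒⠂
⠀⠀⠂⠒⠒⠒⠴

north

⠿⠿⠿⠿⠿⠿⠿
⠀⣿⠿⠒⠂⠒⠀
⠀⠒⠒⠒⠒⠒⠒
⠀⠒⠒⣾⠴⠂⠒
⠀⠂⠒⠂⠒⣿⣿
⠀⠴⠂⠒⠂⣿⠂
⠀⠴⠒⠒⣿⠒⠂

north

⠿⠿⠿⠿⠿⠿⠿
⠿⠿⠿⠿⠿⠿⠿
⠀⣿⠿⠒⠂⠒⠀
⠀⠒⠒⣾⠒⠒⠒
⠀⠒⠒⠒⠴⠂⠒
⠀⠂⠒⠂⠒⣿⣿
⠀⠴⠂⠒⠂⣿⠂

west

⠿⠿⠿⠿⠿⠿⠿
⠿⠿⠿⠿⠿⠿⠿
⠀⠂⣿⠿⠒⠂⠒
⠀⠂⠒⣾⠒⠒⠒
⠀⠒⠒⠒⠒⠴⠂
⠀⠒⠂⠒⠂⠒⣿
⠀⠀⠴⠂⠒⠂⣿

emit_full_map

⠂⣿⠿⠒⠂⠒⠀
⠂⠒⣾⠒⠒⠒⠒
⠒⠒⠒⠒⠴⠂⠒
⠒⠂⠒⠂⠒⣿⣿
⠀⠴⠂⠒⠂⣿⠂
⠀⠴⠒⠒⣿⠒⠂
⠀⠀⠂⠒⠒⠒⠴
⠀⠀⠂⠂⠒⠂⠿
⠀⠀⣿⣿⣿⣿⠿
⠀⠀⣿⣿⠒⣿⣿
⠀⠀⠴⠿⣿⣿⣿

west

⠿⠿⠿⠿⠿⠿⠿
⠿⠿⠿⠿⠿⠿⠿
⠀⣿⠂⣿⠿⠒⠂
⠀⠒⠂⣾⠒⠒⠒
⠀⠒⠒⠒⠒⠒⠴
⠀⠿⠒⠂⠒⠂⠒
⠀⠀⠀⠴⠂⠒⠂

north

⠿⠿⠿⠿⠿⠿⠿
⠿⠿⠿⠿⠿⠿⠿
⠿⠿⠿⠿⠿⠿⠿
⠀⣿⠂⣾⠿⠒⠂
⠀⠒⠂⠒⠒⠒⠒
⠀⠒⠒⠒⠒⠒⠴
⠀⠿⠒⠂⠒⠂⠒

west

⠿⠿⠿⠿⠿⠿⠿
⠿⠿⠿⠿⠿⠿⠿
⠿⠿⠿⠿⠿⠿⠿
⠀⠂⣿⣾⣿⠿⠒
⠀⠒⠒⠂⠒⠒⠒
⠀⣿⠒⠒⠒⠒⠒
⠀⠀⠿⠒⠂⠒⠂

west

⠿⠿⠿⠿⠿⠿⠿
⠿⠿⠿⠿⠿⠿⠿
⠿⠿⠿⠿⠿⠿⠿
⠀⣿⠂⣾⠂⣿⠿
⠀⠒⠒⠒⠂⠒⠒
⠀⠒⣿⠒⠒⠒⠒
⠀⠀⠀⠿⠒⠂⠒

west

⠿⠿⠿⠿⠿⠿⠿
⠿⠿⠿⠿⠿⠿⠿
⠿⠿⠿⠿⠿⠿⠿
⠀⠒⣿⣾⣿⠂⣿
⠀⠿⠒⠒⠒⠂⠒
⠀⠒⠒⣿⠒⠒⠒
⠀⠀⠀⠀⠿⠒⠂

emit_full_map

⠒⣿⣾⣿⠂⣿⠿⠒⠂⠒⠀
⠿⠒⠒⠒⠂⠒⠒⠒⠒⠒⠒
⠒⠒⣿⠒⠒⠒⠒⠒⠴⠂⠒
⠀⠀⠀⠿⠒⠂⠒⠂⠒⣿⣿
⠀⠀⠀⠀⠀⠴⠂⠒⠂⣿⠂
⠀⠀⠀⠀⠀⠴⠒⠒⣿⠒⠂
⠀⠀⠀⠀⠀⠀⠂⠒⠒⠒⠴
⠀⠀⠀⠀⠀⠀⠂⠂⠒⠂⠿
⠀⠀⠀⠀⠀⠀⣿⣿⣿⣿⠿
⠀⠀⠀⠀⠀⠀⣿⣿⠒⣿⣿
⠀⠀⠀⠀⠀⠀⠴⠿⣿⣿⣿


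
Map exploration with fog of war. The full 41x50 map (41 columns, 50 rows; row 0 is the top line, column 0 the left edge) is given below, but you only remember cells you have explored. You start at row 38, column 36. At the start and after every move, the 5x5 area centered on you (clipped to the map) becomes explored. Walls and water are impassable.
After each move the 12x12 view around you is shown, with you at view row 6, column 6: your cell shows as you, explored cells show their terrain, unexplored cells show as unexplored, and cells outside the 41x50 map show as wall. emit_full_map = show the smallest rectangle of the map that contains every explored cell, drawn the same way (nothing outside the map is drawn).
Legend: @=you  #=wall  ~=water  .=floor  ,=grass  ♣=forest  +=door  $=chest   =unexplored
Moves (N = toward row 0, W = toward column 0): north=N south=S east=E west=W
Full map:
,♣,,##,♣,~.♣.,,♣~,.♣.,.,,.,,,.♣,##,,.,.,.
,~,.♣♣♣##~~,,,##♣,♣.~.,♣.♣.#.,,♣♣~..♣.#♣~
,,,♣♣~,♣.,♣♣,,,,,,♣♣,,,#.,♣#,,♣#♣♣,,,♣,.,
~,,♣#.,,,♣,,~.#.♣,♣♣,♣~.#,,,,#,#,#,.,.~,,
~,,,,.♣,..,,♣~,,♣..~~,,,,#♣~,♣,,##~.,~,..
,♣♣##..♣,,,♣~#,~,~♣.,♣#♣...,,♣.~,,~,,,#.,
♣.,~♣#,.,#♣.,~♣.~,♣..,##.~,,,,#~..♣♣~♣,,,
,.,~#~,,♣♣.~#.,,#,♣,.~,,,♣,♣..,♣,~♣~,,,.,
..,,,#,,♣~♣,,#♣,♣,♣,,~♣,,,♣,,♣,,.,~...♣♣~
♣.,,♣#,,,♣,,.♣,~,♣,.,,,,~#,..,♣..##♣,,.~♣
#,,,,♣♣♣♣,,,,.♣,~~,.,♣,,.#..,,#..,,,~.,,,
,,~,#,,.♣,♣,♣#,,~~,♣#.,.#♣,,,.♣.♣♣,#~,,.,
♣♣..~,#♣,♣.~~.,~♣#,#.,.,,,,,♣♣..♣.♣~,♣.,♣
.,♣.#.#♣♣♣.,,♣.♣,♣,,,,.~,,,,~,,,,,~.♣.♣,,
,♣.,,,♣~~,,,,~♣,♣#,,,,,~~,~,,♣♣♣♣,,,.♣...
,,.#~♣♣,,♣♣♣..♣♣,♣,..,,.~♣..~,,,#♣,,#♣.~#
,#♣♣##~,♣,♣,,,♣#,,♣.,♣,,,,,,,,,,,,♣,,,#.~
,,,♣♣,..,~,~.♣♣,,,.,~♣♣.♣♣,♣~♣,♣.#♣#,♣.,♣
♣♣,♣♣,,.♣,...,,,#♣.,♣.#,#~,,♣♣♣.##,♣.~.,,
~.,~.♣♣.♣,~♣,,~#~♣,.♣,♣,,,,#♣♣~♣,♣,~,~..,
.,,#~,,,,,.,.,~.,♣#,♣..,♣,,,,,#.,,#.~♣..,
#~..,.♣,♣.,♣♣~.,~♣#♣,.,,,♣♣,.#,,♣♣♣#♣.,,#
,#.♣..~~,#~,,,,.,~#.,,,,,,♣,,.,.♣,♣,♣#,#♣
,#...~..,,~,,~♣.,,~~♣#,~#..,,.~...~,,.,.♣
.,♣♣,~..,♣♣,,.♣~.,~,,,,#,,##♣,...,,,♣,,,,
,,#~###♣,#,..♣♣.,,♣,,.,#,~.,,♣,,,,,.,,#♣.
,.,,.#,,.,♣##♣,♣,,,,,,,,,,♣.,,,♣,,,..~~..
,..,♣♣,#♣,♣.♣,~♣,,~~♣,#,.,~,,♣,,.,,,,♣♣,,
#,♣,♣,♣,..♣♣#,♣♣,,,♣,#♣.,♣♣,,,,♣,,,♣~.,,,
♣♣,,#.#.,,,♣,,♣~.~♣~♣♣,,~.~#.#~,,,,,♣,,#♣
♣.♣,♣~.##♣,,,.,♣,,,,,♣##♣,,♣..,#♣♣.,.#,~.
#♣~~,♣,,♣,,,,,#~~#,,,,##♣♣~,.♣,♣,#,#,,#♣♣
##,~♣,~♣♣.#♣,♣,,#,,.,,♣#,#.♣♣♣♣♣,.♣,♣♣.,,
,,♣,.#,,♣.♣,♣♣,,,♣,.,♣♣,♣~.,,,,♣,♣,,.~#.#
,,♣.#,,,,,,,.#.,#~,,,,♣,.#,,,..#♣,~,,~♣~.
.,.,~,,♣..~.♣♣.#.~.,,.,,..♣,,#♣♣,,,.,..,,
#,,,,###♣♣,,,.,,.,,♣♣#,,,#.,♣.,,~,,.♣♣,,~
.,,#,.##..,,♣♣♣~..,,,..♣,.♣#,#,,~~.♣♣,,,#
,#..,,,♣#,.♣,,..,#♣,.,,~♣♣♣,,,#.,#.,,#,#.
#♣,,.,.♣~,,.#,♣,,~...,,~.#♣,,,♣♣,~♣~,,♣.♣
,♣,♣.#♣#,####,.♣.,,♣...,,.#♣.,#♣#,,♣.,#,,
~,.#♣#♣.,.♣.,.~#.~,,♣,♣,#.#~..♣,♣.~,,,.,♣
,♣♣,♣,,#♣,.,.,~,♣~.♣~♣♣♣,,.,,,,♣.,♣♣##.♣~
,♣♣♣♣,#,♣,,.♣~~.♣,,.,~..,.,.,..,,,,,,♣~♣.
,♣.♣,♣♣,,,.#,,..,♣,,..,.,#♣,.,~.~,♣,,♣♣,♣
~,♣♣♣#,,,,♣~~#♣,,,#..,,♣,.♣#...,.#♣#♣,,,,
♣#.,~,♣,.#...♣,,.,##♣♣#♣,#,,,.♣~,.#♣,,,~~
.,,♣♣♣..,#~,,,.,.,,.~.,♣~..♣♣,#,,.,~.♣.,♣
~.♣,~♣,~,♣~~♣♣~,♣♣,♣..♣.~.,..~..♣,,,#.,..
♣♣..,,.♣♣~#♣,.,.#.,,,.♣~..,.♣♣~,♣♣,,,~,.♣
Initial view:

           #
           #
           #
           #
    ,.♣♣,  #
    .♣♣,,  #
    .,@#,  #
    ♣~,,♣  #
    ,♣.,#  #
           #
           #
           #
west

            
            
            
            
    ,,.♣♣,  
    ~.♣♣,,  
    #.@,#,  
    ~♣~,,♣  
    ,,♣.,#  
            
            
            

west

            
            
            
            
    ~,,.♣♣, 
    ~~.♣♣,, 
    ,#@,,#, 
    ,~♣~,,♣ 
    #,,♣.,# 
            
            
            

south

            
            
            
    ~,,.♣♣, 
    ~~.♣♣,, 
    ,#.,,#, 
    ,~@~,,♣ 
    #,,♣.,# 
    ♣.~,,   
            
            
            

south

            
            
    ~,,.♣♣, 
    ~~.♣♣,, 
    ,#.,,#, 
    ,~♣~,,♣ 
    #,@♣.,# 
    ♣.~,,   
    .,♣♣#   
            
            
            

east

            
            
   ~,,.♣♣,  
   ~~.♣♣,,  
   ,#.,,#,  
   ,~♣~,,♣  
   #,,@.,#  
   ♣.~,,,   
   .,♣♣##   
            
            
            

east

           #
           #
  ~,,.♣♣,  #
  ~~.♣♣,,  #
  ,#.,,#,  #
  ,~♣~,,♣  #
  #,,♣@,#  #
  ♣.~,,,.  #
  .,♣♣##.  #
           #
           #
           #

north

           #
           #
           #
  ~,,.♣♣,  #
  ~~.♣♣,,  #
  ,#.,,#,  #
  ,~♣~@,♣  #
  #,,♣.,#  #
  ♣.~,,,.  #
  .,♣♣##.  #
           #
           #

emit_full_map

~,,.♣♣,
~~.♣♣,,
,#.,,#,
,~♣~@,♣
#,,♣.,#
♣.~,,,.
.,♣♣##.

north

           #
           #
           #
           #
  ~,,.♣♣,  #
  ~~.♣♣,,  #
  ,#.,@#,  #
  ,~♣~,,♣  #
  #,,♣.,#  #
  ♣.~,,,.  #
  .,♣♣##.  #
           #

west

            
            
            
            
   ~,,.♣♣,  
   ~~.♣♣,,  
   ,#.@,#,  
   ,~♣~,,♣  
   #,,♣.,#  
   ♣.~,,,.  
   .,♣♣##.  
            

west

            
            
            
            
    ~,,.♣♣, 
    ~~.♣♣,, 
    ,#@,,#, 
    ,~♣~,,♣ 
    #,,♣.,# 
    ♣.~,,,. 
    .,♣♣##. 
            

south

            
            
            
    ~,,.♣♣, 
    ~~.♣♣,, 
    ,#.,,#, 
    ,~@~,,♣ 
    #,,♣.,# 
    ♣.~,,,. 
    .,♣♣##. 
            
            

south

            
            
    ~,,.♣♣, 
    ~~.♣♣,, 
    ,#.,,#, 
    ,~♣~,,♣ 
    #,@♣.,# 
    ♣.~,,,. 
    .,♣♣##. 
            
            
            

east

            
            
   ~,,.♣♣,  
   ~~.♣♣,,  
   ,#.,,#,  
   ,~♣~,,♣  
   #,,@.,#  
   ♣.~,,,.  
   .,♣♣##.  
            
            
            

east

           #
           #
  ~,,.♣♣,  #
  ~~.♣♣,,  #
  ,#.,,#,  #
  ,~♣~,,♣  #
  #,,♣@,#  #
  ♣.~,,,.  #
  .,♣♣##.  #
           #
           #
           #

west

            
            
   ~,,.♣♣,  
   ~~.♣♣,,  
   ,#.,,#,  
   ,~♣~,,♣  
   #,,@.,#  
   ♣.~,,,.  
   .,♣♣##.  
            
            
            

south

            
   ~,,.♣♣,  
   ~~.♣♣,,  
   ,#.,,#,  
   ,~♣~,,♣  
   #,,♣.,#  
   ♣.~@,,.  
   .,♣♣##.  
    ,,,,♣   
            
            
            

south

   ~,,.♣♣,  
   ~~.♣♣,,  
   ,#.,,#,  
   ,~♣~,,♣  
   #,,♣.,#  
   ♣.~,,,.  
   .,♣@##.  
    ,,,,♣   
    ,♣,,♣   
            
            
            

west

    ~,,.♣♣, 
    ~~.♣♣,, 
    ,#.,,#, 
    ,~♣~,,♣ 
    #,,♣.,# 
    ♣.~,,,. 
    .,@♣##. 
    ,,,,,♣  
    ~,♣,,♣  
            
            
            

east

   ~,,.♣♣,  
   ~~.♣♣,,  
   ,#.,,#,  
   ,~♣~,,♣  
   #,,♣.,#  
   ♣.~,,,.  
   .,♣@##.  
   ,,,,,♣   
   ~,♣,,♣   
            
            
            

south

   ~~.♣♣,,  
   ,#.,,#,  
   ,~♣~,,♣  
   #,,♣.,#  
   ♣.~,,,.  
   .,♣♣##.  
   ,,,@,♣   
   ~,♣,,♣   
    #♣#♣,   
            
            
            

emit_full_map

~,,.♣♣,
~~.♣♣,,
,#.,,#,
,~♣~,,♣
#,,♣.,#
♣.~,,,.
.,♣♣##.
,,,@,♣ 
~,♣,,♣ 
 #♣#♣, 
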